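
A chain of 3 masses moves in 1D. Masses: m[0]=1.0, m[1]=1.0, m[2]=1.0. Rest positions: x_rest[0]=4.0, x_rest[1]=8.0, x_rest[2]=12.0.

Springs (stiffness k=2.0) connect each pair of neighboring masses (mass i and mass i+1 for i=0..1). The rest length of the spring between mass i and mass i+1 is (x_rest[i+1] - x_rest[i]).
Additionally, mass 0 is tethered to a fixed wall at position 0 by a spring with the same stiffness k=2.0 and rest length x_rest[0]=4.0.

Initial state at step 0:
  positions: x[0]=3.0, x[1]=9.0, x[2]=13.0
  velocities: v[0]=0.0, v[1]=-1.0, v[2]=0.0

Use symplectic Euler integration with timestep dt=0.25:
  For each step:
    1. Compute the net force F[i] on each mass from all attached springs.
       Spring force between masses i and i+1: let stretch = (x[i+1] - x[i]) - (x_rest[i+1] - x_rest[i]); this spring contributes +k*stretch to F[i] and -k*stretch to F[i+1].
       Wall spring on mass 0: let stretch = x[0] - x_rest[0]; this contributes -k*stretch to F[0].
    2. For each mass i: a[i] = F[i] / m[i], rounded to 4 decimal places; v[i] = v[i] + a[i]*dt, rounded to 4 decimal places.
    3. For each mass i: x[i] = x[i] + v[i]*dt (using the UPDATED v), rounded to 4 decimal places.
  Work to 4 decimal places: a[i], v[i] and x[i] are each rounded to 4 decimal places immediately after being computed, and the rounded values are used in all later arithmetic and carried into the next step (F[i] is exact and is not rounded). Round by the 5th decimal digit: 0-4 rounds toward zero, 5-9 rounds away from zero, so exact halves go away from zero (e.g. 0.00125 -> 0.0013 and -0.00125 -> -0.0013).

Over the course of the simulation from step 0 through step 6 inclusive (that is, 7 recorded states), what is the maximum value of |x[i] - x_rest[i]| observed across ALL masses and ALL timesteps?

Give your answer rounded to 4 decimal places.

Step 0: x=[3.0000 9.0000 13.0000] v=[0.0000 -1.0000 0.0000]
Step 1: x=[3.3750 8.5000 13.0000] v=[1.5000 -2.0000 0.0000]
Step 2: x=[3.9688 7.9219 12.9375] v=[2.3750 -2.3125 -0.2500]
Step 3: x=[4.5606 7.4766 12.7481] v=[2.3672 -1.7813 -0.7578]
Step 4: x=[4.9468 7.3257 12.3997] v=[1.5449 -0.6036 -1.3936]
Step 5: x=[5.0121 7.5117 11.9171] v=[0.2610 0.7440 -1.9306]
Step 6: x=[4.7633 7.9359 11.3838] v=[-0.9953 1.6969 -2.1333]
Max displacement = 1.0121

Answer: 1.0121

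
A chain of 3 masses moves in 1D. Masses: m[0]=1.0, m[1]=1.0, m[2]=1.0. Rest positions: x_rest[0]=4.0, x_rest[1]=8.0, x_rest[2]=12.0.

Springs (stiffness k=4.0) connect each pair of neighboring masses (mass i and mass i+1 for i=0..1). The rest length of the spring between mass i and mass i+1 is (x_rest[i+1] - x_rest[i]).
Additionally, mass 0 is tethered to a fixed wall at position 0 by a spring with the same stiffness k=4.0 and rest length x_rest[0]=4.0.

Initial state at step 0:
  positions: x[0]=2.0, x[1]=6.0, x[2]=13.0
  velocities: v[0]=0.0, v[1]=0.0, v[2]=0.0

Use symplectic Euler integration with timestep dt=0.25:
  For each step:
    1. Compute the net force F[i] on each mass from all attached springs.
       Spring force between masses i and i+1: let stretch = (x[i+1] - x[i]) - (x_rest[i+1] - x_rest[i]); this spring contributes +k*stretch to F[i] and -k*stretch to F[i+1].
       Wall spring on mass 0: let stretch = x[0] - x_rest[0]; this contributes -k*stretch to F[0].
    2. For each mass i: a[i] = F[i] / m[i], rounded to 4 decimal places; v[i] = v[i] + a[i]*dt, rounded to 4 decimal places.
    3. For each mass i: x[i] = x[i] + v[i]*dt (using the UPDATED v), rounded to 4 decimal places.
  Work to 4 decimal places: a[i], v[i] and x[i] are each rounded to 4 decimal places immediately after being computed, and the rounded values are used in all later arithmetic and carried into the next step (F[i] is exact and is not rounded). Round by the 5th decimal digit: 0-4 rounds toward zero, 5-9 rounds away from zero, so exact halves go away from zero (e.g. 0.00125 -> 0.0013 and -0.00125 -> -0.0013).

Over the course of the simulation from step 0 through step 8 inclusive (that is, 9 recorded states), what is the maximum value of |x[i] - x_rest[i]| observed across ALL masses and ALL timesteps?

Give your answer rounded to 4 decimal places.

Answer: 2.1718

Derivation:
Step 0: x=[2.0000 6.0000 13.0000] v=[0.0000 0.0000 0.0000]
Step 1: x=[2.5000 6.7500 12.2500] v=[2.0000 3.0000 -3.0000]
Step 2: x=[3.4375 7.8125 11.1250] v=[3.7500 4.2500 -4.5000]
Step 3: x=[4.6094 8.6094 10.1719] v=[4.6875 3.1875 -3.8125]
Step 4: x=[5.6289 8.7969 9.8282] v=[4.0781 0.7500 -1.3750]
Step 5: x=[6.0332 8.4502 10.2266] v=[1.6172 -1.3867 1.5937]
Step 6: x=[5.5335 7.9434 11.1809] v=[-1.9990 -2.0273 3.8173]
Step 7: x=[4.2529 7.6435 12.3259] v=[-5.1226 -1.1997 4.5798]
Step 8: x=[2.7567 7.6665 13.3003] v=[-5.9849 0.0921 3.8974]
Max displacement = 2.1718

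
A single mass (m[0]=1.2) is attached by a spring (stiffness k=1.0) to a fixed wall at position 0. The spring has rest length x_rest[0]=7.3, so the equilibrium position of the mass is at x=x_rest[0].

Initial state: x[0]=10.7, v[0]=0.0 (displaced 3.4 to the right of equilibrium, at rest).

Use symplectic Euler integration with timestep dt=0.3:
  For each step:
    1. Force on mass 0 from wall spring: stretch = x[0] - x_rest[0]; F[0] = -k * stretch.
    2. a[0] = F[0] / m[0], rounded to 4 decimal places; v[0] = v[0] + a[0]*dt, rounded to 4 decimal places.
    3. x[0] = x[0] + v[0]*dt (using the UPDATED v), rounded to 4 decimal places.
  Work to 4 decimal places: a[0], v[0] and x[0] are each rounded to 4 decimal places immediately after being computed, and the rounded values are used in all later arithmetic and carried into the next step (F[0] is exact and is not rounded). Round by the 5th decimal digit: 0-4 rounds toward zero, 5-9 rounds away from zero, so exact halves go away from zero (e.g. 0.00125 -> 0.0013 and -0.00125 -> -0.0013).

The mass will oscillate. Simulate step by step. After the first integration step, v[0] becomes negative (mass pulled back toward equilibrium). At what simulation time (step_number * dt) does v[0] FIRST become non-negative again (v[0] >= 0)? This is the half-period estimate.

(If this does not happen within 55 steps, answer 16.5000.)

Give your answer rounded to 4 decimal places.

Answer: 3.6000

Derivation:
Step 0: x=[10.7000] v=[0.0000]
Step 1: x=[10.4450] v=[-0.8500]
Step 2: x=[9.9541] v=[-1.6362]
Step 3: x=[9.2642] v=[-2.2997]
Step 4: x=[8.4270] v=[-2.7907]
Step 5: x=[7.5053] v=[-3.0725]
Step 6: x=[6.5682] v=[-3.1238]
Step 7: x=[5.6859] v=[-2.9409]
Step 8: x=[4.9247] v=[-2.5374]
Step 9: x=[4.3416] v=[-1.9436]
Step 10: x=[3.9804] v=[-1.2040]
Step 11: x=[3.8682] v=[-0.3741]
Step 12: x=[4.0133] v=[0.4838]
First v>=0 after going negative at step 12, time=3.6000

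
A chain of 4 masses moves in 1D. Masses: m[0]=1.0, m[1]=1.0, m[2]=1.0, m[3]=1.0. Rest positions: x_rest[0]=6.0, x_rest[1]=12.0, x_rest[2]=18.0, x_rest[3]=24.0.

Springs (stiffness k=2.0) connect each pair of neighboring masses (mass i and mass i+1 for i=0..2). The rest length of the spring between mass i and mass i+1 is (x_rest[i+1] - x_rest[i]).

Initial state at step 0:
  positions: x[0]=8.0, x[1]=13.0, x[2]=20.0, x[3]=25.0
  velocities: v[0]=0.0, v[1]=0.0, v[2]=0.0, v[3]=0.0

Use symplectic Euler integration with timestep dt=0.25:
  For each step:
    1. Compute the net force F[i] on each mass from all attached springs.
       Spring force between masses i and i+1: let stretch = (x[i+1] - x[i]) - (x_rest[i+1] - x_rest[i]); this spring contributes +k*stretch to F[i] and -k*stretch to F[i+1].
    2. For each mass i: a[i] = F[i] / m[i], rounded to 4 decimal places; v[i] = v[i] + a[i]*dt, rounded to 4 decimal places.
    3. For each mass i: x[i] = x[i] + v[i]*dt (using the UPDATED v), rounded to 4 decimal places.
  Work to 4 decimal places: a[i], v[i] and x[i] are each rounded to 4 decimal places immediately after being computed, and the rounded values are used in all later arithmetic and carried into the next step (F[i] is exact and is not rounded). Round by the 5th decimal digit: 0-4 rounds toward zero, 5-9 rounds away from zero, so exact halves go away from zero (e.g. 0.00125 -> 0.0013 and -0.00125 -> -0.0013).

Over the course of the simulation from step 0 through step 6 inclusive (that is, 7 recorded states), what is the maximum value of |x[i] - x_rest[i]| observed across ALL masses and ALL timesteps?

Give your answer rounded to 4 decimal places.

Step 0: x=[8.0000 13.0000 20.0000 25.0000] v=[0.0000 0.0000 0.0000 0.0000]
Step 1: x=[7.8750 13.2500 19.7500 25.1250] v=[-0.5000 1.0000 -1.0000 0.5000]
Step 2: x=[7.6719 13.6406 19.3594 25.3281] v=[-0.8125 1.5625 -1.5625 0.8125]
Step 3: x=[7.4649 14.0000 19.0000 25.5352] v=[-0.8282 1.4376 -1.4376 0.8282]
Step 4: x=[7.3247 14.1675 18.8325 25.6754] v=[-0.5607 0.6701 -0.6700 0.5606]
Step 5: x=[7.2899 14.0628 18.9373 25.7102] v=[-0.1393 -0.4188 0.4190 0.1392]
Step 6: x=[7.3517 13.7208 19.2794 25.6484] v=[0.2472 -1.3680 1.3682 -0.2473]
Max displacement = 2.1675

Answer: 2.1675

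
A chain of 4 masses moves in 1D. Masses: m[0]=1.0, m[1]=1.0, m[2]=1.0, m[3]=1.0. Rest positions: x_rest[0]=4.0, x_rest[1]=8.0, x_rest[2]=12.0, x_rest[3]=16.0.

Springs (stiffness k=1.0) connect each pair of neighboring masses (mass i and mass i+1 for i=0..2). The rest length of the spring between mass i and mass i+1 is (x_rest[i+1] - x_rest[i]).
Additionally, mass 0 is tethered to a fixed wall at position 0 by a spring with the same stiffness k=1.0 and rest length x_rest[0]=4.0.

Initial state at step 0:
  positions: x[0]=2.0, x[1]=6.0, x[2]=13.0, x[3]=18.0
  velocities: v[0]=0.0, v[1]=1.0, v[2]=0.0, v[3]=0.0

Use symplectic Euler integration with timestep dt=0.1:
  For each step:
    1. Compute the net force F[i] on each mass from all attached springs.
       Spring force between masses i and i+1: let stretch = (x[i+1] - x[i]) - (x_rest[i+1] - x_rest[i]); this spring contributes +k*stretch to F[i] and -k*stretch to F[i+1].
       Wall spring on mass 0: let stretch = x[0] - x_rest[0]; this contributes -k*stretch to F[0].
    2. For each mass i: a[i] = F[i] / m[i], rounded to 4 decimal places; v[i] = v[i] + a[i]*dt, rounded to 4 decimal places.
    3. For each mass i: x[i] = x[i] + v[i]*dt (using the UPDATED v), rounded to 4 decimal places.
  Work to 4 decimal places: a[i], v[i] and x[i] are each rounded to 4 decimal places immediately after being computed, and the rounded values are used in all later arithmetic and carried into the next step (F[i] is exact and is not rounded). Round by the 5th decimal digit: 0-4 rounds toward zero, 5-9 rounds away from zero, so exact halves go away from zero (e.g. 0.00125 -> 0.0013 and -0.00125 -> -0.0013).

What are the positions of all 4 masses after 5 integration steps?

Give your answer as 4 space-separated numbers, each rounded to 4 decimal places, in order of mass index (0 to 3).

Answer: 2.3156 6.8907 12.7396 17.8469

Derivation:
Step 0: x=[2.0000 6.0000 13.0000 18.0000] v=[0.0000 1.0000 0.0000 0.0000]
Step 1: x=[2.0200 6.1300 12.9800 17.9900] v=[0.2000 1.3000 -0.2000 -0.1000]
Step 2: x=[2.0609 6.2874 12.9416 17.9699] v=[0.4090 1.5740 -0.3840 -0.2010]
Step 3: x=[2.1235 6.4691 12.8869 17.9395] v=[0.6256 1.8168 -0.5466 -0.3038]
Step 4: x=[2.2083 6.6715 12.8186 17.8986] v=[0.8478 2.0240 -0.6831 -0.4091]
Step 5: x=[2.3156 6.8907 12.7396 17.8469] v=[1.0733 2.1924 -0.7898 -0.5171]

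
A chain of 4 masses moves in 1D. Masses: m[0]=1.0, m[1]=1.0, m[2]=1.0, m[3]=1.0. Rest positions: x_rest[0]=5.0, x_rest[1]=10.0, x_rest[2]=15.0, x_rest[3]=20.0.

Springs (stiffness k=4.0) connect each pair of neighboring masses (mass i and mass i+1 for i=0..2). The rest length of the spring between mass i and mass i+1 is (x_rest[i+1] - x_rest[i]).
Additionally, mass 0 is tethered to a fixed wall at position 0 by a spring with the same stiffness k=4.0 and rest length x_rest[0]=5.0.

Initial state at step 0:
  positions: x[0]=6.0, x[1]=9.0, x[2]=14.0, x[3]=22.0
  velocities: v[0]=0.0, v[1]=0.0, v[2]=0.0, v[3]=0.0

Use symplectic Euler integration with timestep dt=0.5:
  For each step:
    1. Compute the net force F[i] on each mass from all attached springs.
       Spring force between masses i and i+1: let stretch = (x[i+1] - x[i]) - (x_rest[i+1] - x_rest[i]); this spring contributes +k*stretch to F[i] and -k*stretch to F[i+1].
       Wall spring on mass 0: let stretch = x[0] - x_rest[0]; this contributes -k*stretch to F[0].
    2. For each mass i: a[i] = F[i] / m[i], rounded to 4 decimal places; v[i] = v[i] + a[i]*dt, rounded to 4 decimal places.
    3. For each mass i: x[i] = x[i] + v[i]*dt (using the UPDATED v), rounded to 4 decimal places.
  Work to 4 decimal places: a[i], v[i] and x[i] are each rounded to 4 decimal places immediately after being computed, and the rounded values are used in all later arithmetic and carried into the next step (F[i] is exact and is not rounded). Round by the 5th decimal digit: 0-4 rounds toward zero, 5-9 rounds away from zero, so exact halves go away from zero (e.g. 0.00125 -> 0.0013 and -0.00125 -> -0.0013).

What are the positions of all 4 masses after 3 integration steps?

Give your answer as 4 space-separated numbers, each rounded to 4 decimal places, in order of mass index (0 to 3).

Answer: 8.0000 10.0000 13.0000 21.0000

Derivation:
Step 0: x=[6.0000 9.0000 14.0000 22.0000] v=[0.0000 0.0000 0.0000 0.0000]
Step 1: x=[3.0000 11.0000 17.0000 19.0000] v=[-6.0000 4.0000 6.0000 -6.0000]
Step 2: x=[5.0000 11.0000 16.0000 19.0000] v=[4.0000 0.0000 -2.0000 0.0000]
Step 3: x=[8.0000 10.0000 13.0000 21.0000] v=[6.0000 -2.0000 -6.0000 4.0000]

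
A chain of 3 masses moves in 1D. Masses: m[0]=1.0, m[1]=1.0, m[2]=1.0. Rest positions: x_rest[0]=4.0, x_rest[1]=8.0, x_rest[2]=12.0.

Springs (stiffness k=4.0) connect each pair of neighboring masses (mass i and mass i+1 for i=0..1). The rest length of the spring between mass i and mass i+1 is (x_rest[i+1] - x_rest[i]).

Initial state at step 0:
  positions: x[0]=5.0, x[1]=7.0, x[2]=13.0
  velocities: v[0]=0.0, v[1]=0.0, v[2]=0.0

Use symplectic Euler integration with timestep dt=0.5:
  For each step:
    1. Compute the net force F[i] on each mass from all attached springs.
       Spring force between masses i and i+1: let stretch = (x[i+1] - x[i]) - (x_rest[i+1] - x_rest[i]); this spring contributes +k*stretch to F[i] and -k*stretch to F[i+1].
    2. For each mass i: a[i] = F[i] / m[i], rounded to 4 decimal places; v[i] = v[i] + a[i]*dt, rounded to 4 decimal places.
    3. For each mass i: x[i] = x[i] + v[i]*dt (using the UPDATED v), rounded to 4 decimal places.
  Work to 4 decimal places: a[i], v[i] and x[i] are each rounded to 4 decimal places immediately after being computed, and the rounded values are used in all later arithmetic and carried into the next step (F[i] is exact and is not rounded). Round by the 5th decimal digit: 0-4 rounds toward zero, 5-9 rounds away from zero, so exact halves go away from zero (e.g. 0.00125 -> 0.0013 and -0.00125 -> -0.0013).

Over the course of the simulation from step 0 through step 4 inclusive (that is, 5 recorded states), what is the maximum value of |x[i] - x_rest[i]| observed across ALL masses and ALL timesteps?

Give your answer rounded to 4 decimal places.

Step 0: x=[5.0000 7.0000 13.0000] v=[0.0000 0.0000 0.0000]
Step 1: x=[3.0000 11.0000 11.0000] v=[-4.0000 8.0000 -4.0000]
Step 2: x=[5.0000 7.0000 13.0000] v=[4.0000 -8.0000 4.0000]
Step 3: x=[5.0000 7.0000 13.0000] v=[0.0000 0.0000 0.0000]
Step 4: x=[3.0000 11.0000 11.0000] v=[-4.0000 8.0000 -4.0000]
Max displacement = 3.0000

Answer: 3.0000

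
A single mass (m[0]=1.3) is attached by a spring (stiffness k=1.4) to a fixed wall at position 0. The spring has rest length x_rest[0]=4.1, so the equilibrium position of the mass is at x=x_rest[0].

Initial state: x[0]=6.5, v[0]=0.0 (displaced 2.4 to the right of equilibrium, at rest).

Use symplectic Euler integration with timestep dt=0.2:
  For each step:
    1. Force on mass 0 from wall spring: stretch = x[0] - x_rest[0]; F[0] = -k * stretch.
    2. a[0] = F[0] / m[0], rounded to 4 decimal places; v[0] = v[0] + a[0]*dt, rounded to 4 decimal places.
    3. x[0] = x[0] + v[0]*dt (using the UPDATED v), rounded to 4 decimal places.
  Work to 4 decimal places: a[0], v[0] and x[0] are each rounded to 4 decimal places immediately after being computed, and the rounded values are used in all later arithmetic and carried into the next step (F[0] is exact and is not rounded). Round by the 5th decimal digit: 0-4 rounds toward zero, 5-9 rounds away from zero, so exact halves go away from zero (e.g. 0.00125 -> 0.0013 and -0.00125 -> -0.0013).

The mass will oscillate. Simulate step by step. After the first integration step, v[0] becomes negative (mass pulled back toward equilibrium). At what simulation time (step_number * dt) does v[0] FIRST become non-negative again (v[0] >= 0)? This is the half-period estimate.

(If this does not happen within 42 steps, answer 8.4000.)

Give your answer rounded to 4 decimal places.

Answer: 3.2000

Derivation:
Step 0: x=[6.5000] v=[0.0000]
Step 1: x=[6.3966] v=[-0.5169]
Step 2: x=[6.1943] v=[-1.0116]
Step 3: x=[5.9018] v=[-1.4627]
Step 4: x=[5.5316] v=[-1.8508]
Step 5: x=[5.0998] v=[-2.1591]
Step 6: x=[4.6249] v=[-2.3744]
Step 7: x=[4.1274] v=[-2.4875]
Step 8: x=[3.6287] v=[-2.4934]
Step 9: x=[3.1503] v=[-2.3919]
Step 10: x=[2.7128] v=[-2.1873]
Step 11: x=[2.3351] v=[-1.8885]
Step 12: x=[2.0334] v=[-1.5084]
Step 13: x=[1.8207] v=[-1.0633]
Step 14: x=[1.7062] v=[-0.5724]
Step 15: x=[1.6948] v=[-0.0568]
Step 16: x=[1.7870] v=[0.4612]
First v>=0 after going negative at step 16, time=3.2000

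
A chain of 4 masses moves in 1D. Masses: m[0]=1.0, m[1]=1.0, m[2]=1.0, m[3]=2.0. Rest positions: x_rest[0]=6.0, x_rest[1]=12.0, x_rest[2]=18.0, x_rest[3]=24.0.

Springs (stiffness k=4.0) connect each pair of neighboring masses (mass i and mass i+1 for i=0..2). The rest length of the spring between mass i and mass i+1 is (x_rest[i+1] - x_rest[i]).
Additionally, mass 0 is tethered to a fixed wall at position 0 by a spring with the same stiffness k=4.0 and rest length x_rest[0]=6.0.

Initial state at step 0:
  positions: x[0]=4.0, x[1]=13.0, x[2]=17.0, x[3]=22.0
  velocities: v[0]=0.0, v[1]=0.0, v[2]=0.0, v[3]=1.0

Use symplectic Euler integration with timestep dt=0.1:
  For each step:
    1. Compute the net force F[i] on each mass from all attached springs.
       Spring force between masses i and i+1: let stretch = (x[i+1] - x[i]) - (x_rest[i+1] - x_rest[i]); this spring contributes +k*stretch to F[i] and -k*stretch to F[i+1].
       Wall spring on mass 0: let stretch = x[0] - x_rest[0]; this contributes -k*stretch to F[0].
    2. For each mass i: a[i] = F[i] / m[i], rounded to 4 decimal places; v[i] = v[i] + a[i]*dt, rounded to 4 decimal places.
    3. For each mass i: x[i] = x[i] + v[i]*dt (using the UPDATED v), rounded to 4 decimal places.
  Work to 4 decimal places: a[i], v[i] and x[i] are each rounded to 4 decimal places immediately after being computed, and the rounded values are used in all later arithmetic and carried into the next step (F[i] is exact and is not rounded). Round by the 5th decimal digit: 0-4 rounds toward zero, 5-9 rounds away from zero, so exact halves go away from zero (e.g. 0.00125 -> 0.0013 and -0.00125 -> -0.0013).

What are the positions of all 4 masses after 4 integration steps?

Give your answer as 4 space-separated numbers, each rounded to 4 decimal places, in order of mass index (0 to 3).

Step 0: x=[4.0000 13.0000 17.0000 22.0000] v=[0.0000 0.0000 0.0000 1.0000]
Step 1: x=[4.2000 12.8000 17.0400 22.1200] v=[2.0000 -2.0000 0.4000 1.2000]
Step 2: x=[4.5760 12.4256 17.1136 22.2584] v=[3.7600 -3.7440 0.7360 1.3840]
Step 3: x=[5.0829 11.9247 17.2055 22.4139] v=[5.0694 -5.0086 0.9187 1.5550]
Step 4: x=[5.6602 11.3614 17.2945 22.5852] v=[5.7730 -5.6330 0.8897 1.7133]

Answer: 5.6602 11.3614 17.2945 22.5852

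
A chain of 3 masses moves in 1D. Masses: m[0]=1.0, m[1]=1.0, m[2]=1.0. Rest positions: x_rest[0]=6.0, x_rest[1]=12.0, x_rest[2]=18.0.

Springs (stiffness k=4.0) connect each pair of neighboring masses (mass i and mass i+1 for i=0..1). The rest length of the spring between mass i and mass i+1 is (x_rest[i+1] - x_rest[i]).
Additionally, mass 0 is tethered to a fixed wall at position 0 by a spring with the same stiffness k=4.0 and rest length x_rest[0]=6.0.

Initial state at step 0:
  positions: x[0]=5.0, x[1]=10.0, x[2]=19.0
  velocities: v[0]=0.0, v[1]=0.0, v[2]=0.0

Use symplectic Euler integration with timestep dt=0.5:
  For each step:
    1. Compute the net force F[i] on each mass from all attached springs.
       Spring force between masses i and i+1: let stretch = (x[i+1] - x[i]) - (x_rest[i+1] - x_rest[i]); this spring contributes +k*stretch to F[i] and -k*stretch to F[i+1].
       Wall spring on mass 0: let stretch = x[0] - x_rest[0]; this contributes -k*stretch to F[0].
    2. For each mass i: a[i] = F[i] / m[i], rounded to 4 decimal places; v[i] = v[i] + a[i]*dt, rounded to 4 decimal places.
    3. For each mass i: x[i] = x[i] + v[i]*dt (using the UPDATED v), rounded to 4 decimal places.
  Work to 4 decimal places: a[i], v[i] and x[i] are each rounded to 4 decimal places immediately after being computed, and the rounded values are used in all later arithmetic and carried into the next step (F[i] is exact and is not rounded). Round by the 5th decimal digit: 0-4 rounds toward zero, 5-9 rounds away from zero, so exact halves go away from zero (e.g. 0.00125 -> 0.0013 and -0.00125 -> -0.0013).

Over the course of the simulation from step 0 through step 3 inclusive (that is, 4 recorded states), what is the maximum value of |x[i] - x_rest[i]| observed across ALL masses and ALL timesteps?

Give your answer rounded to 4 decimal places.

Step 0: x=[5.0000 10.0000 19.0000] v=[0.0000 0.0000 0.0000]
Step 1: x=[5.0000 14.0000 16.0000] v=[0.0000 8.0000 -6.0000]
Step 2: x=[9.0000 11.0000 17.0000] v=[8.0000 -6.0000 2.0000]
Step 3: x=[6.0000 12.0000 18.0000] v=[-6.0000 2.0000 2.0000]
Max displacement = 3.0000

Answer: 3.0000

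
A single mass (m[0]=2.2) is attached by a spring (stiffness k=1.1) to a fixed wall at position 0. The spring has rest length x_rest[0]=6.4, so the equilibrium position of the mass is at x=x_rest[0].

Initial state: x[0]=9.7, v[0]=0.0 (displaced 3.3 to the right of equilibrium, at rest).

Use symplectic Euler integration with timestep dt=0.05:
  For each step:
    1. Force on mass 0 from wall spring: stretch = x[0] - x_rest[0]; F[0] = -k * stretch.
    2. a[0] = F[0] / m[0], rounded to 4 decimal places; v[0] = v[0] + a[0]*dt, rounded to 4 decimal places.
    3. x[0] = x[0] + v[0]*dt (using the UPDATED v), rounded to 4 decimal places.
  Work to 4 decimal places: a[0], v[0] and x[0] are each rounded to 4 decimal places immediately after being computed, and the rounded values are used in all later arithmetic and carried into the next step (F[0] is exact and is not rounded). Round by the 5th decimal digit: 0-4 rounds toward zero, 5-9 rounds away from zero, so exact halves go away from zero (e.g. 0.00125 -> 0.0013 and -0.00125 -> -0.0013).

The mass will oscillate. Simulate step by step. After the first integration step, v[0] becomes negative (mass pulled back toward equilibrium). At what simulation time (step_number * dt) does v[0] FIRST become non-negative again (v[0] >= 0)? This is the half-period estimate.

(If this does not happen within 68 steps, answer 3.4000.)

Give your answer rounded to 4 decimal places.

Answer: 3.4000

Derivation:
Step 0: x=[9.7000] v=[0.0000]
Step 1: x=[9.6959] v=[-0.0825]
Step 2: x=[9.6877] v=[-0.1649]
Step 3: x=[9.6753] v=[-0.2471]
Step 4: x=[9.6589] v=[-0.3290]
Step 5: x=[9.6384] v=[-0.4105]
Step 6: x=[9.6138] v=[-0.4915]
Step 7: x=[9.5852] v=[-0.5718]
Step 8: x=[9.5526] v=[-0.6514]
Step 9: x=[9.5161] v=[-0.7302]
Step 10: x=[9.4757] v=[-0.8081]
Step 11: x=[9.4315] v=[-0.8850]
Step 12: x=[9.3835] v=[-0.9608]
Step 13: x=[9.3317] v=[-1.0354]
Step 14: x=[9.2763] v=[-1.1087]
Step 15: x=[9.2173] v=[-1.1806]
Step 16: x=[9.1548] v=[-1.2510]
Step 17: x=[9.0888] v=[-1.3199]
Step 18: x=[9.0194] v=[-1.3871]
Step 19: x=[8.9468] v=[-1.4526]
Step 20: x=[8.8710] v=[-1.5163]
Step 21: x=[8.7921] v=[-1.5781]
Step 22: x=[8.7102] v=[-1.6379]
Step 23: x=[8.6254] v=[-1.6957]
Step 24: x=[8.5378] v=[-1.7513]
Step 25: x=[8.4476] v=[-1.8047]
Step 26: x=[8.3548] v=[-1.8559]
Step 27: x=[8.2596] v=[-1.9048]
Step 28: x=[8.1620] v=[-1.9513]
Step 29: x=[8.0622] v=[-1.9954]
Step 30: x=[7.9604] v=[-2.0370]
Step 31: x=[7.8566] v=[-2.0760]
Step 32: x=[7.7510] v=[-2.1124]
Step 33: x=[7.6437] v=[-2.1462]
Step 34: x=[7.5348] v=[-2.1773]
Step 35: x=[7.4245] v=[-2.2057]
Step 36: x=[7.3129] v=[-2.2313]
Step 37: x=[7.2002] v=[-2.2541]
Step 38: x=[7.0865] v=[-2.2741]
Step 39: x=[6.9719] v=[-2.2913]
Step 40: x=[6.8566] v=[-2.3056]
Step 41: x=[6.7408] v=[-2.3170]
Step 42: x=[6.6245] v=[-2.3255]
Step 43: x=[6.5079] v=[-2.3311]
Step 44: x=[6.3912] v=[-2.3338]
Step 45: x=[6.2745] v=[-2.3336]
Step 46: x=[6.1580] v=[-2.3305]
Step 47: x=[6.0418] v=[-2.3245]
Step 48: x=[5.9260] v=[-2.3155]
Step 49: x=[5.8108] v=[-2.3037]
Step 50: x=[5.6964] v=[-2.2890]
Step 51: x=[5.5828] v=[-2.2714]
Step 52: x=[5.4703] v=[-2.2510]
Step 53: x=[5.3589] v=[-2.2278]
Step 54: x=[5.2488] v=[-2.2018]
Step 55: x=[5.1402] v=[-2.1730]
Step 56: x=[5.0331] v=[-2.1415]
Step 57: x=[4.9277] v=[-2.1073]
Step 58: x=[4.8242] v=[-2.0705]
Step 59: x=[4.7226] v=[-2.0311]
Step 60: x=[4.6231] v=[-1.9892]
Step 61: x=[4.5259] v=[-1.9448]
Step 62: x=[4.4310] v=[-1.8979]
Step 63: x=[4.3386] v=[-1.8487]
Step 64: x=[4.2487] v=[-1.7972]
Step 65: x=[4.1615] v=[-1.7434]
Step 66: x=[4.0771] v=[-1.6874]
Step 67: x=[3.9956] v=[-1.6293]
Step 68: x=[3.9171] v=[-1.5692]
v[0] did not become non-negative within 68 steps; using fallback time=3.4000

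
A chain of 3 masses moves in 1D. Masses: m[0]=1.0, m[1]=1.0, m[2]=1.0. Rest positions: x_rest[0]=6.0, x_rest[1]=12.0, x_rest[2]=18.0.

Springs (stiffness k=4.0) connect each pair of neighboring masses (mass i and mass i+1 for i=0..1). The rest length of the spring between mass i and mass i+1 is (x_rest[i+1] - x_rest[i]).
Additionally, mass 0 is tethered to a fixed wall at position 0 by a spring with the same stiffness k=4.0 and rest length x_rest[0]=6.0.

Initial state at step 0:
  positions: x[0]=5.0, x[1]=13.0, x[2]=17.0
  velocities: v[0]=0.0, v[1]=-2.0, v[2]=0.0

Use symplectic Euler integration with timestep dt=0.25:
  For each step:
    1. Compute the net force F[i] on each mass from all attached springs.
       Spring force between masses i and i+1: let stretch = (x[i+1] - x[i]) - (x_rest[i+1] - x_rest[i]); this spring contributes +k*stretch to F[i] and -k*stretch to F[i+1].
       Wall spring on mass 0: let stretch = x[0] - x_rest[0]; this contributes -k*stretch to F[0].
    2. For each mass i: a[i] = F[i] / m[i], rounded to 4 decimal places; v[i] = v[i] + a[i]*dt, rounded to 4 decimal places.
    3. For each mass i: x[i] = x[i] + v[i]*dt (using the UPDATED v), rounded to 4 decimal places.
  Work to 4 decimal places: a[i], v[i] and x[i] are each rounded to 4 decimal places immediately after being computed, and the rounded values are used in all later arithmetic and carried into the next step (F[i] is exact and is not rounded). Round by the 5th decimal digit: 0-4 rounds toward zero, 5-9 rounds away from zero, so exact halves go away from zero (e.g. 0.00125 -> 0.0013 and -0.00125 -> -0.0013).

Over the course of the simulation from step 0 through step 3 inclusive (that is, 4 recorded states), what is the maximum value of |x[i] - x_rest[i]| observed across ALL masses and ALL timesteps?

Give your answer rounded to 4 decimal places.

Answer: 2.2812

Derivation:
Step 0: x=[5.0000 13.0000 17.0000] v=[0.0000 -2.0000 0.0000]
Step 1: x=[5.7500 11.5000 17.5000] v=[3.0000 -6.0000 2.0000]
Step 2: x=[6.5000 10.0625 18.0000] v=[3.0000 -5.7500 2.0000]
Step 3: x=[6.5156 9.7188 18.0156] v=[0.0625 -1.3750 0.0625]
Max displacement = 2.2812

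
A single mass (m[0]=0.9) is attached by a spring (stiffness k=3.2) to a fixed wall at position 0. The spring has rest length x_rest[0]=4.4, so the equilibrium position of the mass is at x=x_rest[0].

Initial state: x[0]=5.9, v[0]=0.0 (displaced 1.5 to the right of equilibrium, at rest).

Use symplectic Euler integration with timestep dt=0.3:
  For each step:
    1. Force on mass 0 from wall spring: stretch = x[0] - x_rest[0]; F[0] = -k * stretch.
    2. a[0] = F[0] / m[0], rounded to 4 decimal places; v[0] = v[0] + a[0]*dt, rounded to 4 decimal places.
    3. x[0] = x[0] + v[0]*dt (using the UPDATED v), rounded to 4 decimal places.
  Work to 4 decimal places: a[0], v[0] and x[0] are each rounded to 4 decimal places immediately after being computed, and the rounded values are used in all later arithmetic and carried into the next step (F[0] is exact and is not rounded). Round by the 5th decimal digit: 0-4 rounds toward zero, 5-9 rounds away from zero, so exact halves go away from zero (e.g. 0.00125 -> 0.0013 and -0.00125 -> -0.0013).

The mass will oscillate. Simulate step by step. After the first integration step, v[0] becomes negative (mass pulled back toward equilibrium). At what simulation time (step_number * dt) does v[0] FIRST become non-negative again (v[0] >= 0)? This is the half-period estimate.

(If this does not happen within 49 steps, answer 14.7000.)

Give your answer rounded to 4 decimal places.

Answer: 1.8000

Derivation:
Step 0: x=[5.9000] v=[0.0000]
Step 1: x=[5.4200] v=[-1.6000]
Step 2: x=[4.6136] v=[-2.6880]
Step 3: x=[3.7388] v=[-2.9159]
Step 4: x=[3.0756] v=[-2.2106]
Step 5: x=[2.8362] v=[-0.7979]
Step 6: x=[3.0973] v=[0.8702]
First v>=0 after going negative at step 6, time=1.8000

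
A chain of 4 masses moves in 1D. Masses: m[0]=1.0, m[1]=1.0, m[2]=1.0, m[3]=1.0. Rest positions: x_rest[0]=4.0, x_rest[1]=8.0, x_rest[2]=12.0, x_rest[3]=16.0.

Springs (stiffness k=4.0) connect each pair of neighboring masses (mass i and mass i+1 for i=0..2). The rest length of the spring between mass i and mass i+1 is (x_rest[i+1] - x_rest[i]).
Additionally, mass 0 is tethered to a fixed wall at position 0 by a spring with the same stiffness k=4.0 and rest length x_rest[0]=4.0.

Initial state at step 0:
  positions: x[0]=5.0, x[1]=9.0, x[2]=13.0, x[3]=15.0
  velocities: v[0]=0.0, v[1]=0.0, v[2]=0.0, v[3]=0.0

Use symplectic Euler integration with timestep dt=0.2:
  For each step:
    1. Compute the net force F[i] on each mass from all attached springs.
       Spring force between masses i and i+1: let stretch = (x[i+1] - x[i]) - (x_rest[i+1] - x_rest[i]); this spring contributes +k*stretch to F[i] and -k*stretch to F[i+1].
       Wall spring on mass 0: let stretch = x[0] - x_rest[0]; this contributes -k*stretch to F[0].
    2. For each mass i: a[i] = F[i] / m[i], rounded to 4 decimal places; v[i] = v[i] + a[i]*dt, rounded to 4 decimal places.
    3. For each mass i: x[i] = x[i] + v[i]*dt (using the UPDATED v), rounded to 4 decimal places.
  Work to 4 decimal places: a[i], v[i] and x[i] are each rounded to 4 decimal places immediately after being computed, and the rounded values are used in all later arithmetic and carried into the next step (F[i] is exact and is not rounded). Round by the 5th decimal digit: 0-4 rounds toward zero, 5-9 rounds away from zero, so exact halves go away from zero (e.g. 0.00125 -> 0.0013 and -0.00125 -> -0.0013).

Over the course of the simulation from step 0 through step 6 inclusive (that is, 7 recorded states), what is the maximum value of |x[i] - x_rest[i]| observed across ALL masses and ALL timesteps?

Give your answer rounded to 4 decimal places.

Step 0: x=[5.0000 9.0000 13.0000 15.0000] v=[0.0000 0.0000 0.0000 0.0000]
Step 1: x=[4.8400 9.0000 12.6800 15.3200] v=[-0.8000 0.0000 -1.6000 1.6000]
Step 2: x=[4.5712 8.9232 12.1936 15.8576] v=[-1.3440 -0.3840 -2.4320 2.6880]
Step 3: x=[4.2673 8.6733 11.7702 16.4490] v=[-1.5194 -1.2493 -2.1171 2.9568]
Step 4: x=[3.9856 8.2140 11.5999 16.9318] v=[-1.4084 -2.2966 -0.8516 2.4138]
Step 5: x=[3.7428 7.6199 11.7409 17.2015] v=[-1.2142 -2.9706 0.7052 1.3483]
Step 6: x=[3.5214 7.0648 12.0963 17.2375] v=[-1.1068 -2.7755 1.7769 0.1798]
Max displacement = 1.2375

Answer: 1.2375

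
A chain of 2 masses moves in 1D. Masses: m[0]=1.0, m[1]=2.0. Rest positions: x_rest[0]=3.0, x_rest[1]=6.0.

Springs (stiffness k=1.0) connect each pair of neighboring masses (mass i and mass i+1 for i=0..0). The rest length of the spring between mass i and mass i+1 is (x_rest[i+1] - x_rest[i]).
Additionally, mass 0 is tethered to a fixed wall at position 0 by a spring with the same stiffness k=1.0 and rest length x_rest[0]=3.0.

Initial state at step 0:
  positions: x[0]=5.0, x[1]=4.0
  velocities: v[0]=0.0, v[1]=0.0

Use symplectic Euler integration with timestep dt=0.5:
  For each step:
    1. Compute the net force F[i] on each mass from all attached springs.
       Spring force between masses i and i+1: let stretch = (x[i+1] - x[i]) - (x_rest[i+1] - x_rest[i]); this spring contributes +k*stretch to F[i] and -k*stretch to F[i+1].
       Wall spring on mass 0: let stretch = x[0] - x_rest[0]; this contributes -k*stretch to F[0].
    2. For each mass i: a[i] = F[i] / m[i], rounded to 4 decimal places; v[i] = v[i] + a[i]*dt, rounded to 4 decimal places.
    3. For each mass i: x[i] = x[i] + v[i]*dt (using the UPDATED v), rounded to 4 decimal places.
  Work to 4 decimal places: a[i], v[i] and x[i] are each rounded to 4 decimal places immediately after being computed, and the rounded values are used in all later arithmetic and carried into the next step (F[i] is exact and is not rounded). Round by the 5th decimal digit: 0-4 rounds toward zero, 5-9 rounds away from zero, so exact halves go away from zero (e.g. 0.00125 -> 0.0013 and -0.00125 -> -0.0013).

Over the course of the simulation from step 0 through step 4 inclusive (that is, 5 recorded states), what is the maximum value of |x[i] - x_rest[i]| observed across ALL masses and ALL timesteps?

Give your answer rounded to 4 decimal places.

Answer: 3.1250

Derivation:
Step 0: x=[5.0000 4.0000] v=[0.0000 0.0000]
Step 1: x=[3.5000 4.5000] v=[-3.0000 1.0000]
Step 2: x=[1.3750 5.2500] v=[-4.2500 1.5000]
Step 3: x=[-0.1250 5.8907] v=[-3.0000 1.2813]
Step 4: x=[-0.0898 6.1544] v=[0.0704 0.5274]
Max displacement = 3.1250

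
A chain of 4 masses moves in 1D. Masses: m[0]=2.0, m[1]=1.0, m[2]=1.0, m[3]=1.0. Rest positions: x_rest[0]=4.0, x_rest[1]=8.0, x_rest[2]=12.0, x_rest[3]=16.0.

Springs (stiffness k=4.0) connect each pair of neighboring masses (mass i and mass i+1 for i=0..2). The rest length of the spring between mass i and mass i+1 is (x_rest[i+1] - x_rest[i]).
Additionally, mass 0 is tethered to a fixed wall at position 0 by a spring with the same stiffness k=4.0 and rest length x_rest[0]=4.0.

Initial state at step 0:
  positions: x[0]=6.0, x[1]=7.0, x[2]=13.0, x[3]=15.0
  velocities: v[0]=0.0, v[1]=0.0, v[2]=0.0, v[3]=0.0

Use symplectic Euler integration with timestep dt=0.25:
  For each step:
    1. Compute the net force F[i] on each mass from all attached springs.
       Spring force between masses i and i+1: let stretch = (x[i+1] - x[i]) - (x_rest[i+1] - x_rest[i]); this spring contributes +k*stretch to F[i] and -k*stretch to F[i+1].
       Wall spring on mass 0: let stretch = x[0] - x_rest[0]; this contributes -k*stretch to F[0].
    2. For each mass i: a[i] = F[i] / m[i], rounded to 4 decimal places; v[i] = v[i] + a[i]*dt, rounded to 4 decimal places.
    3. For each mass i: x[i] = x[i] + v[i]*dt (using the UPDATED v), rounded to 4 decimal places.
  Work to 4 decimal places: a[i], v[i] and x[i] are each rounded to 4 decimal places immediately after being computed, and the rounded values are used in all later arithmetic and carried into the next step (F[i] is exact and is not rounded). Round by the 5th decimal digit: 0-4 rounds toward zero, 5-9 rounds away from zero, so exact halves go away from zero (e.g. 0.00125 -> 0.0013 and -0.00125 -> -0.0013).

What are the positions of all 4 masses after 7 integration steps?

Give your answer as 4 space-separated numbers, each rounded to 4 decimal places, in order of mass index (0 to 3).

Answer: 3.1312 6.0015 13.3522 17.0174

Derivation:
Step 0: x=[6.0000 7.0000 13.0000 15.0000] v=[0.0000 0.0000 0.0000 0.0000]
Step 1: x=[5.3750 8.2500 12.0000 15.5000] v=[-2.5000 5.0000 -4.0000 2.0000]
Step 2: x=[4.4375 9.7188 10.9375 16.1250] v=[-3.7500 5.8750 -4.2500 2.5000]
Step 3: x=[3.6055 10.1719 10.8672 16.4531] v=[-3.3281 1.8124 -0.2812 1.3125]
Step 4: x=[3.1436 9.1572 12.0196 16.3848] v=[-1.8477 -4.0587 4.6094 -0.2734]
Step 5: x=[3.0404 7.3547 13.5477 16.2252] v=[-0.4127 -7.2099 6.1122 -0.6386]
Step 6: x=[3.0965 6.0219 14.1969 16.3962] v=[0.2243 -5.3312 2.5967 0.6839]
Step 7: x=[3.1312 6.0015 13.3522 17.0174] v=[0.1388 -0.0816 -3.3790 2.4846]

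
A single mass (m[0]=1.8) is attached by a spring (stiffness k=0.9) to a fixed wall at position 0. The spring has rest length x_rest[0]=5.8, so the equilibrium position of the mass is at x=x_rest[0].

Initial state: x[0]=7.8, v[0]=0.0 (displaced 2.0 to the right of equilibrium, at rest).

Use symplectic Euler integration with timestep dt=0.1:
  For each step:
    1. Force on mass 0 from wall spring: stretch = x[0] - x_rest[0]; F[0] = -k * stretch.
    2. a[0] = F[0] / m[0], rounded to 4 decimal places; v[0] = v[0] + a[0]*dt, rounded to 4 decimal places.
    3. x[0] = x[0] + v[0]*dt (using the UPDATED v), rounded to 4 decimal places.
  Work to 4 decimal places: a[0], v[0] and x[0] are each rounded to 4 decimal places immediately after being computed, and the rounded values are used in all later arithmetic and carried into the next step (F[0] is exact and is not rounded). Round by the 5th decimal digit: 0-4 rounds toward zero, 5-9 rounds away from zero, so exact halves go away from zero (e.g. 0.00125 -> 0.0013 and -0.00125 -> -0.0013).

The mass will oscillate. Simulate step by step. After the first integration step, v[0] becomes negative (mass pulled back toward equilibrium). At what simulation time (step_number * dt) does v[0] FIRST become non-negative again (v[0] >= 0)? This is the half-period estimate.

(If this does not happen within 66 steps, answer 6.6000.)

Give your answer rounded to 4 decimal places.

Step 0: x=[7.8000] v=[0.0000]
Step 1: x=[7.7900] v=[-0.1000]
Step 2: x=[7.7701] v=[-0.1995]
Step 3: x=[7.7403] v=[-0.2980]
Step 4: x=[7.7008] v=[-0.3950]
Step 5: x=[7.6518] v=[-0.4900]
Step 6: x=[7.5935] v=[-0.5826]
Step 7: x=[7.5263] v=[-0.6723]
Step 8: x=[7.4504] v=[-0.7586]
Step 9: x=[7.3663] v=[-0.8411]
Step 10: x=[7.2744] v=[-0.9194]
Step 11: x=[7.1751] v=[-0.9931]
Step 12: x=[7.0689] v=[-1.0619]
Step 13: x=[6.9564] v=[-1.1254]
Step 14: x=[6.8381] v=[-1.1832]
Step 15: x=[6.7146] v=[-1.2351]
Step 16: x=[6.5865] v=[-1.2808]
Step 17: x=[6.4545] v=[-1.3201]
Step 18: x=[6.3192] v=[-1.3528]
Step 19: x=[6.1813] v=[-1.3788]
Step 20: x=[6.0415] v=[-1.3979]
Step 21: x=[5.9005] v=[-1.4100]
Step 22: x=[5.7590] v=[-1.4150]
Step 23: x=[5.6177] v=[-1.4130]
Step 24: x=[5.4773] v=[-1.4039]
Step 25: x=[5.3385] v=[-1.3878]
Step 26: x=[5.2020] v=[-1.3647]
Step 27: x=[5.0685] v=[-1.3348]
Step 28: x=[4.9387] v=[-1.2982]
Step 29: x=[4.8132] v=[-1.2551]
Step 30: x=[4.6926] v=[-1.2058]
Step 31: x=[4.5776] v=[-1.1504]
Step 32: x=[4.4687] v=[-1.0893]
Step 33: x=[4.3664] v=[-1.0227]
Step 34: x=[4.2713] v=[-0.9510]
Step 35: x=[4.1838] v=[-0.8746]
Step 36: x=[4.1044] v=[-0.7938]
Step 37: x=[4.0335] v=[-0.7090]
Step 38: x=[3.9714] v=[-0.6207]
Step 39: x=[3.9185] v=[-0.5293]
Step 40: x=[3.8750] v=[-0.4352]
Step 41: x=[3.8411] v=[-0.3390]
Step 42: x=[3.8170] v=[-0.2411]
Step 43: x=[3.8028] v=[-0.1420]
Step 44: x=[3.7986] v=[-0.0421]
Step 45: x=[3.8044] v=[0.0580]
First v>=0 after going negative at step 45, time=4.5000

Answer: 4.5000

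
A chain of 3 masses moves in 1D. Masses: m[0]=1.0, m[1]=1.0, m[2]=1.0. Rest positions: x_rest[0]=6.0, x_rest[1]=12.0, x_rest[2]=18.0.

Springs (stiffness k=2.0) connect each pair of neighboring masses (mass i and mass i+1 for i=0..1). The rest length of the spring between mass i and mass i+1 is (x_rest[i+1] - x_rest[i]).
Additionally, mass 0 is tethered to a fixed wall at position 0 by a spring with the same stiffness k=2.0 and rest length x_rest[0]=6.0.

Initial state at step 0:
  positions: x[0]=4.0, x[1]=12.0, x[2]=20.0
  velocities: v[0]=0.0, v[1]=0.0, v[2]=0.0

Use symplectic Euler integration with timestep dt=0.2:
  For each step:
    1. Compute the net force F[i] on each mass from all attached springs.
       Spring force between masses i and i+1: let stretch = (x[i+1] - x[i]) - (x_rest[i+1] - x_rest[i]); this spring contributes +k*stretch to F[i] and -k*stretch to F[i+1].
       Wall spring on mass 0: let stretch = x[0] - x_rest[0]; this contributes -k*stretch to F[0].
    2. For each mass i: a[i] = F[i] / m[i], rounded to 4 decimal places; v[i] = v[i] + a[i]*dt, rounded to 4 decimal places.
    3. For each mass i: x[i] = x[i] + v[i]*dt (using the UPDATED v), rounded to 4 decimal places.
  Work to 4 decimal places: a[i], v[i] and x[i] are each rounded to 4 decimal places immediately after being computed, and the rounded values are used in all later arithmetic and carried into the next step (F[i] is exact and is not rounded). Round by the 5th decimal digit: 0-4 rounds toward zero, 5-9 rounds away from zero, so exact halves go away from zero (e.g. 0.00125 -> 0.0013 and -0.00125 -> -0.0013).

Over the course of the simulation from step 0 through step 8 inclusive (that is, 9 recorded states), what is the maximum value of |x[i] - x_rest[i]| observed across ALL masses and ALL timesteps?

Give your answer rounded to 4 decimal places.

Answer: 2.2060

Derivation:
Step 0: x=[4.0000 12.0000 20.0000] v=[0.0000 0.0000 0.0000]
Step 1: x=[4.3200 12.0000 19.8400] v=[1.6000 0.0000 -0.8000]
Step 2: x=[4.9088 12.0128 19.5328] v=[2.9440 0.0640 -1.5360]
Step 3: x=[5.6732 12.0589 19.1040] v=[3.8221 0.2304 -2.1440]
Step 4: x=[6.4946 12.1577 18.5916] v=[4.1071 0.4942 -2.5620]
Step 5: x=[7.2495 12.3182 18.0445] v=[3.7745 0.8025 -2.7356]
Step 6: x=[7.8299 12.5313 17.5193] v=[2.9022 1.0655 -2.6261]
Step 7: x=[8.1601 12.7673 17.0750] v=[1.6508 1.1801 -2.2213]
Step 8: x=[8.2060 12.9794 16.7661] v=[0.2296 1.0603 -1.5444]
Max displacement = 2.2060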